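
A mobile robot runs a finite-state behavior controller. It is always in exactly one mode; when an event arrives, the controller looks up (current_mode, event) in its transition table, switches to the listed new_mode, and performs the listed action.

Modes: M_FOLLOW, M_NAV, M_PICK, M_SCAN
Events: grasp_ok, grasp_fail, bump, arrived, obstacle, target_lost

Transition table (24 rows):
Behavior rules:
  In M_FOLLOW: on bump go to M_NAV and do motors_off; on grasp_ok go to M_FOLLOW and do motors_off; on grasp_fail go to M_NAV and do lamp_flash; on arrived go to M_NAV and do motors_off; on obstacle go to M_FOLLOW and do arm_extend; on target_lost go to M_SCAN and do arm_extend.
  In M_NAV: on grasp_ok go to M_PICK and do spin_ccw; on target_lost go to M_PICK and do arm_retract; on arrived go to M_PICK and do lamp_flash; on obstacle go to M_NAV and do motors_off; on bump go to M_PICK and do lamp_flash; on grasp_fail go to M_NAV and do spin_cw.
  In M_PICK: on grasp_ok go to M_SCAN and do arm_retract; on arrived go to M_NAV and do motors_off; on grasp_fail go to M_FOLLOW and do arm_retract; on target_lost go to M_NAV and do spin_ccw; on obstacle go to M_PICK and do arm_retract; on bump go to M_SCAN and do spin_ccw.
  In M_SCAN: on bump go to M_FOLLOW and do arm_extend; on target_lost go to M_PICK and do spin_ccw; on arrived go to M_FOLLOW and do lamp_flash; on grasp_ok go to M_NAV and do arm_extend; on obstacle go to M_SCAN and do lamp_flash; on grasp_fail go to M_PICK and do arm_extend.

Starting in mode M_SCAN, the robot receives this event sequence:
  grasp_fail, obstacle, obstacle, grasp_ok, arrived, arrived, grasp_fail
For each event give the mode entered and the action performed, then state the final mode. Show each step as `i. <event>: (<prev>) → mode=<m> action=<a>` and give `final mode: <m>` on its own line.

1. grasp_fail: (M_SCAN) → mode=M_PICK action=arm_extend
2. obstacle: (M_PICK) → mode=M_PICK action=arm_retract
3. obstacle: (M_PICK) → mode=M_PICK action=arm_retract
4. grasp_ok: (M_PICK) → mode=M_SCAN action=arm_retract
5. arrived: (M_SCAN) → mode=M_FOLLOW action=lamp_flash
6. arrived: (M_FOLLOW) → mode=M_NAV action=motors_off
7. grasp_fail: (M_NAV) → mode=M_NAV action=spin_cw

final mode: M_NAV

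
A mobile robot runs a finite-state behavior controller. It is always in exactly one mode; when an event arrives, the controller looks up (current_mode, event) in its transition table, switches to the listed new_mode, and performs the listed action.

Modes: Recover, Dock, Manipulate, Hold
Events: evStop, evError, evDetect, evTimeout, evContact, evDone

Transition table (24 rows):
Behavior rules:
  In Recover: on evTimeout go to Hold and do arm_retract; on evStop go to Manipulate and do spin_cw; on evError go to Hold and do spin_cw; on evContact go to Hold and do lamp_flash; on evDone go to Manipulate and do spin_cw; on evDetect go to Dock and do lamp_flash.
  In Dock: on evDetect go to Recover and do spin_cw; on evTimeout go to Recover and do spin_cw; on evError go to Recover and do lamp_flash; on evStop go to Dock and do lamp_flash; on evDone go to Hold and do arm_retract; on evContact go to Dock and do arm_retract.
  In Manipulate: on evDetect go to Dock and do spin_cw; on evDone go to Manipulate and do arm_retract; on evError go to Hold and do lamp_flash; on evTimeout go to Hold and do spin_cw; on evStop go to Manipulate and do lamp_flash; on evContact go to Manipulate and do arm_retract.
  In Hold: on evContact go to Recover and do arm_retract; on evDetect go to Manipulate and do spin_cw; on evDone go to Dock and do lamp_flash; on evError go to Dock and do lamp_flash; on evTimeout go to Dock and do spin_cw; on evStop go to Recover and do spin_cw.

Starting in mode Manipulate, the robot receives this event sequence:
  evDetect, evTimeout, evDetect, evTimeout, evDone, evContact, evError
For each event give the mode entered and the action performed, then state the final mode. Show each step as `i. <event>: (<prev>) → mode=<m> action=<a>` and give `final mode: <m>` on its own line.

final mode: Hold

1. evDetect: (Manipulate) → mode=Dock action=spin_cw
2. evTimeout: (Dock) → mode=Recover action=spin_cw
3. evDetect: (Recover) → mode=Dock action=lamp_flash
4. evTimeout: (Dock) → mode=Recover action=spin_cw
5. evDone: (Recover) → mode=Manipulate action=spin_cw
6. evContact: (Manipulate) → mode=Manipulate action=arm_retract
7. evError: (Manipulate) → mode=Hold action=lamp_flash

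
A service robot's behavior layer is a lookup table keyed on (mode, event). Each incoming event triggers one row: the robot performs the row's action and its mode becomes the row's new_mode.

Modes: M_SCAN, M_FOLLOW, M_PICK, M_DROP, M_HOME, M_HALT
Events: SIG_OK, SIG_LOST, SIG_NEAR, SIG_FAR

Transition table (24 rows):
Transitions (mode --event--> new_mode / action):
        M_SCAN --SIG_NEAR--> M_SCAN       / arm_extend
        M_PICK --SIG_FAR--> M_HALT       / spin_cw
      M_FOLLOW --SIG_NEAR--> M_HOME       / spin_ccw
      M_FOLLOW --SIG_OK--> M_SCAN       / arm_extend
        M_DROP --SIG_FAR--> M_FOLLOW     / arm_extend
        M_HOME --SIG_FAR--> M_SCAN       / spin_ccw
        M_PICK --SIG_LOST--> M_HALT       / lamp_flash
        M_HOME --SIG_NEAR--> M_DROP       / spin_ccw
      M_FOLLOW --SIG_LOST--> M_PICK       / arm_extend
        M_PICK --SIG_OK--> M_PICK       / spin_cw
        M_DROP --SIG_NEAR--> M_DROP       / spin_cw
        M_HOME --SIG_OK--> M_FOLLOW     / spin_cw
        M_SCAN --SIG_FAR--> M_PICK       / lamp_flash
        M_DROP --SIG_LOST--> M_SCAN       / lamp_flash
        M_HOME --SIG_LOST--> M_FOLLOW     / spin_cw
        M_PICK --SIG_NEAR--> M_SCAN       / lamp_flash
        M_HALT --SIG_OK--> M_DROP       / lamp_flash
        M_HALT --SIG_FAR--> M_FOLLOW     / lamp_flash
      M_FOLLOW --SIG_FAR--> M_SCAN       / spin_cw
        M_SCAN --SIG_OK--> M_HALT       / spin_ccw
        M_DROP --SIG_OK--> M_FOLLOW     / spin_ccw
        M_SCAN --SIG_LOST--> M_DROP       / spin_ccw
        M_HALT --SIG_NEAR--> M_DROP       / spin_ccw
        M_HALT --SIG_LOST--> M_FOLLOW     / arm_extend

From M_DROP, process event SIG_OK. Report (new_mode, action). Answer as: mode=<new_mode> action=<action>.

current mode = M_DROP; filter table to that mode:
  (M_DROP, SIG_FAR) → (M_FOLLOW, arm_extend)
  (M_DROP, SIG_NEAR) → (M_DROP, spin_cw)
  (M_DROP, SIG_LOST) → (M_SCAN, lamp_flash)
  (M_DROP, SIG_OK) → (M_FOLLOW, spin_ccw)  ← event matches
event = SIG_OK selects (M_FOLLOW, spin_ccw)

mode=M_FOLLOW action=spin_ccw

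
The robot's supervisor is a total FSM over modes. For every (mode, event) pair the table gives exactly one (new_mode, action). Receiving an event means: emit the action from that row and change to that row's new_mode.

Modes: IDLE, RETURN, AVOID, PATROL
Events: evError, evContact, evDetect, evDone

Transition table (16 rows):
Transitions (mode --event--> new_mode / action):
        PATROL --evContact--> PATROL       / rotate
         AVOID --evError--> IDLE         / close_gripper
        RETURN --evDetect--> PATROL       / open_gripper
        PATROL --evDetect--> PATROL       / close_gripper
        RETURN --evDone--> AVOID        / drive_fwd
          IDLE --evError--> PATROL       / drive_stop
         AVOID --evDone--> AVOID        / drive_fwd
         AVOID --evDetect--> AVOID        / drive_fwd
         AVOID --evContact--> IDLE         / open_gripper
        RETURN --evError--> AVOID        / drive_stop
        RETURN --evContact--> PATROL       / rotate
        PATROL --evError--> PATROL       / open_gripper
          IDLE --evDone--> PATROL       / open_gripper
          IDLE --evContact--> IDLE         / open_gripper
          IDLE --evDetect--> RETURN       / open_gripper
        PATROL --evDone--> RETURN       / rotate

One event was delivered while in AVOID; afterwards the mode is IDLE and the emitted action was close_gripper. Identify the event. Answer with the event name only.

try evError: (AVOID, evError) → (IDLE, close_gripper)  ← matches
try evContact: (AVOID, evContact) → (IDLE, open_gripper)
try evDetect: (AVOID, evDetect) → (AVOID, drive_fwd)
try evDone: (AVOID, evDone) → (AVOID, drive_fwd)

evError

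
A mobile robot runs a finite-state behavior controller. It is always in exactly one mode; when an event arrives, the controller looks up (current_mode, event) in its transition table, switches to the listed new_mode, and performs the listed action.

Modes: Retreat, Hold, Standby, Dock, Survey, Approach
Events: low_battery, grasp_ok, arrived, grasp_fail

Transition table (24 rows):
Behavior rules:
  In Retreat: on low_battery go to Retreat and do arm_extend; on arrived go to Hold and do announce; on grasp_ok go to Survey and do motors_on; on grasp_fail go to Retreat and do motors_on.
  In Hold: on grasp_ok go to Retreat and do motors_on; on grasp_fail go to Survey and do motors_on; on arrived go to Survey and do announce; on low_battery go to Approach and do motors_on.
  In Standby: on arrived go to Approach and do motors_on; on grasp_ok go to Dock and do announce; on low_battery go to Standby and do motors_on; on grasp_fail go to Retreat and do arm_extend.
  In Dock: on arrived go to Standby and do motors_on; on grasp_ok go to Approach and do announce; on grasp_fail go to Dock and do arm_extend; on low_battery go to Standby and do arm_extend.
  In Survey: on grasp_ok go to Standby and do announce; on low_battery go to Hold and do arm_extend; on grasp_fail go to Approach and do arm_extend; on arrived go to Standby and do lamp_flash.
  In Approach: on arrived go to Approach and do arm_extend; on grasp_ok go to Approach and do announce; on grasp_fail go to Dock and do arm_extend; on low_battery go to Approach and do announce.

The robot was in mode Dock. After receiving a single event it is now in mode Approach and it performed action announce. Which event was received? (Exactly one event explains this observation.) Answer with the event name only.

try low_battery: (Dock, low_battery) → (Standby, arm_extend)
try grasp_ok: (Dock, grasp_ok) → (Approach, announce)  ← matches
try arrived: (Dock, arrived) → (Standby, motors_on)
try grasp_fail: (Dock, grasp_fail) → (Dock, arm_extend)

grasp_ok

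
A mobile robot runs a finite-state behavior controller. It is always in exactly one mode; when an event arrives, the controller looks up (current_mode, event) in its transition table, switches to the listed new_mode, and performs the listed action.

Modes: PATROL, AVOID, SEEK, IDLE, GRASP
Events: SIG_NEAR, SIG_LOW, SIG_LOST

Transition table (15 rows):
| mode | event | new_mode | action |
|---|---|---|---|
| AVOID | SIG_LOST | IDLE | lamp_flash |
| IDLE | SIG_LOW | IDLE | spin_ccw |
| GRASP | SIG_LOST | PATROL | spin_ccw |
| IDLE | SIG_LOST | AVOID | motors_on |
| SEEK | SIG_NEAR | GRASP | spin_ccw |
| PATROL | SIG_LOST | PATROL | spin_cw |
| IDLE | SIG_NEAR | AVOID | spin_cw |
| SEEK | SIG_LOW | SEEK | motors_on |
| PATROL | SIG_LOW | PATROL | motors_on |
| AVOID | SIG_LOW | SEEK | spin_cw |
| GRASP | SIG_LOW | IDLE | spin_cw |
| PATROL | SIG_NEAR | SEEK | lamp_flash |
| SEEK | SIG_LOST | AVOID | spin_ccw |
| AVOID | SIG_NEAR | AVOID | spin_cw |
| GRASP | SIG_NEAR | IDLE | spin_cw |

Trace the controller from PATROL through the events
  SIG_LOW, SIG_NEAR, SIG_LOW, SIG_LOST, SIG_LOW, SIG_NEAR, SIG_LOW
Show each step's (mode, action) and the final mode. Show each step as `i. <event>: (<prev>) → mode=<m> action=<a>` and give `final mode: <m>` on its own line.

1. SIG_LOW: (PATROL) → mode=PATROL action=motors_on
2. SIG_NEAR: (PATROL) → mode=SEEK action=lamp_flash
3. SIG_LOW: (SEEK) → mode=SEEK action=motors_on
4. SIG_LOST: (SEEK) → mode=AVOID action=spin_ccw
5. SIG_LOW: (AVOID) → mode=SEEK action=spin_cw
6. SIG_NEAR: (SEEK) → mode=GRASP action=spin_ccw
7. SIG_LOW: (GRASP) → mode=IDLE action=spin_cw

final mode: IDLE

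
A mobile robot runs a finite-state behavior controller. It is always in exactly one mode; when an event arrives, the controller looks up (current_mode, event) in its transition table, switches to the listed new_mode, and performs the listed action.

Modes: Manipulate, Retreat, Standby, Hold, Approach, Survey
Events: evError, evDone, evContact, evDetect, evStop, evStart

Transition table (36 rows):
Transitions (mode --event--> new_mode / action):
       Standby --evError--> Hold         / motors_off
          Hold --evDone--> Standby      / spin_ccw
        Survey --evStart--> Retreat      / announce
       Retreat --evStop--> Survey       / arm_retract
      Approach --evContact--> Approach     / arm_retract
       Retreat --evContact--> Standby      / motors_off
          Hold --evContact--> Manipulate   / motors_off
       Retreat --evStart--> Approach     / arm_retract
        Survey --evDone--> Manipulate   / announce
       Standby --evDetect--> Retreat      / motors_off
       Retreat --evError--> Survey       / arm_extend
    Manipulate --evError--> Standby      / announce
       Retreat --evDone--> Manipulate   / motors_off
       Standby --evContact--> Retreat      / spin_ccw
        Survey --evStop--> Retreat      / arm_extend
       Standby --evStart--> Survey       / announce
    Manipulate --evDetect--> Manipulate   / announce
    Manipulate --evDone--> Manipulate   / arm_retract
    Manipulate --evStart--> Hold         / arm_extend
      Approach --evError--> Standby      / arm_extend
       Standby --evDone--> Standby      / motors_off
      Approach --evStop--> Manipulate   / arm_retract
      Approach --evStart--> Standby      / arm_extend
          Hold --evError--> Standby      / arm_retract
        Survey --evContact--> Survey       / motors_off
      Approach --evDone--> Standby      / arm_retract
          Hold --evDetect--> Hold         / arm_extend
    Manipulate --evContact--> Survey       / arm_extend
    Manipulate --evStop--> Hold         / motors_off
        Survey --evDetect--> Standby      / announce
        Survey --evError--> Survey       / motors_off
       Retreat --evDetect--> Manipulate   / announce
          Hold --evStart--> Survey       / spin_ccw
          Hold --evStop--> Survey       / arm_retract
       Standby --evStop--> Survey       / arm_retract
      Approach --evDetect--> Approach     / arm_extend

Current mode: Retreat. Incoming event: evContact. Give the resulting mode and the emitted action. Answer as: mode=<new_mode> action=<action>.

current mode = Retreat; filter table to that mode:
  (Retreat, evStop) → (Survey, arm_retract)
  (Retreat, evContact) → (Standby, motors_off)  ← event matches
  (Retreat, evStart) → (Approach, arm_retract)
  (Retreat, evError) → (Survey, arm_extend)
  (Retreat, evDone) → (Manipulate, motors_off)
  (Retreat, evDetect) → (Manipulate, announce)
event = evContact selects (Standby, motors_off)

mode=Standby action=motors_off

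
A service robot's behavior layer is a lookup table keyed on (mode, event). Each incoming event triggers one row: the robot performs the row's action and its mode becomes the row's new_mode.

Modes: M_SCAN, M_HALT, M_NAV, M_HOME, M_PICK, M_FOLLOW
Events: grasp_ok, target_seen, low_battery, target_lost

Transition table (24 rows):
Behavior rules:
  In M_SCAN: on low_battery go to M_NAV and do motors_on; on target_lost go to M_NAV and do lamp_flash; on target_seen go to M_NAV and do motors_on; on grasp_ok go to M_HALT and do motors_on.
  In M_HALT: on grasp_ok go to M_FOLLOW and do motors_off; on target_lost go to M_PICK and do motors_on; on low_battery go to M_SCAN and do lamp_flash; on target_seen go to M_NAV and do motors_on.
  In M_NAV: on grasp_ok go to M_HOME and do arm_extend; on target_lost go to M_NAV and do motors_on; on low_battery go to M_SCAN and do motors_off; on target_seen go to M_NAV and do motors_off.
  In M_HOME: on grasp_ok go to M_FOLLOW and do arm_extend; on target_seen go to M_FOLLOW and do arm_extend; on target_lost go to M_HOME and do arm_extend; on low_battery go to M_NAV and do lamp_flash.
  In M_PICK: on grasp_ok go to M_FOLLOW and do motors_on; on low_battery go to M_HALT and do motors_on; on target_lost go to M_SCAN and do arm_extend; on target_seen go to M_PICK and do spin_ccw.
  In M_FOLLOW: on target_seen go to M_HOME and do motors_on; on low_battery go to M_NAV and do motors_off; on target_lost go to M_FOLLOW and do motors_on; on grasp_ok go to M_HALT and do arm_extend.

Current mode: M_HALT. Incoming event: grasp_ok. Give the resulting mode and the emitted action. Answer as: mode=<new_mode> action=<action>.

mode=M_FOLLOW action=motors_off

current mode = M_HALT; filter table to that mode:
  (M_HALT, grasp_ok) → (M_FOLLOW, motors_off)  ← event matches
  (M_HALT, target_lost) → (M_PICK, motors_on)
  (M_HALT, low_battery) → (M_SCAN, lamp_flash)
  (M_HALT, target_seen) → (M_NAV, motors_on)
event = grasp_ok selects (M_FOLLOW, motors_off)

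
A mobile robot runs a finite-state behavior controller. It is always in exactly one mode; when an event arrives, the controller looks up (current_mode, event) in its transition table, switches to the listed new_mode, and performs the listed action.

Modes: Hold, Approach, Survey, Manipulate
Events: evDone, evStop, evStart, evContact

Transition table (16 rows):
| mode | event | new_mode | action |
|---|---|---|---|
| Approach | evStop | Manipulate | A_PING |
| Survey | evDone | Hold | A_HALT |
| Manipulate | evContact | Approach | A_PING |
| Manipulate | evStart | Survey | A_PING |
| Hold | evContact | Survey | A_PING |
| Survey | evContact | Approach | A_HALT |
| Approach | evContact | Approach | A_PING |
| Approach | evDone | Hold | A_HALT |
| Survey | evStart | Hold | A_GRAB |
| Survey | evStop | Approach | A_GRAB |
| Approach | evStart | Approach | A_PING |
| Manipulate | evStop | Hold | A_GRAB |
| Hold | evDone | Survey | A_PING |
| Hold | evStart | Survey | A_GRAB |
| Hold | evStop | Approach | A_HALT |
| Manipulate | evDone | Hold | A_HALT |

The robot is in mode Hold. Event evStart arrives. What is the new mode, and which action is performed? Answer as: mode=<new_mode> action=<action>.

current mode = Hold; filter table to that mode:
  (Hold, evContact) → (Survey, A_PING)
  (Hold, evDone) → (Survey, A_PING)
  (Hold, evStart) → (Survey, A_GRAB)  ← event matches
  (Hold, evStop) → (Approach, A_HALT)
event = evStart selects (Survey, A_GRAB)

mode=Survey action=A_GRAB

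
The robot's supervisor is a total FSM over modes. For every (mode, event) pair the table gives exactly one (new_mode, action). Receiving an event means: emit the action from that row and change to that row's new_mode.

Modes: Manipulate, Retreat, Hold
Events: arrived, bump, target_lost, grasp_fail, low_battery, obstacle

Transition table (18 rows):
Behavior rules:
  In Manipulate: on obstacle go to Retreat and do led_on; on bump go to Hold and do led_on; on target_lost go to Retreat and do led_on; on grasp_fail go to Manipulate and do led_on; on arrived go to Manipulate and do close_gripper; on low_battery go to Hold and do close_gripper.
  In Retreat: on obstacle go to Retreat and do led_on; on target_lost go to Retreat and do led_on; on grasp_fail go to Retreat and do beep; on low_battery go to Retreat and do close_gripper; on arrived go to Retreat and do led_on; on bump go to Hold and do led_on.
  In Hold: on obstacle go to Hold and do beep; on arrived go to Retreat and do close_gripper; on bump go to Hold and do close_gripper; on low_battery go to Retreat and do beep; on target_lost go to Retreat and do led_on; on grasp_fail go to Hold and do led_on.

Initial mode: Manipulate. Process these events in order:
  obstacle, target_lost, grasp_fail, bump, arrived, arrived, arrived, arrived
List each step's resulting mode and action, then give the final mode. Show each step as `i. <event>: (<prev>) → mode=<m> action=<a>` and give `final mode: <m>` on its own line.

1. obstacle: (Manipulate) → mode=Retreat action=led_on
2. target_lost: (Retreat) → mode=Retreat action=led_on
3. grasp_fail: (Retreat) → mode=Retreat action=beep
4. bump: (Retreat) → mode=Hold action=led_on
5. arrived: (Hold) → mode=Retreat action=close_gripper
6. arrived: (Retreat) → mode=Retreat action=led_on
7. arrived: (Retreat) → mode=Retreat action=led_on
8. arrived: (Retreat) → mode=Retreat action=led_on

final mode: Retreat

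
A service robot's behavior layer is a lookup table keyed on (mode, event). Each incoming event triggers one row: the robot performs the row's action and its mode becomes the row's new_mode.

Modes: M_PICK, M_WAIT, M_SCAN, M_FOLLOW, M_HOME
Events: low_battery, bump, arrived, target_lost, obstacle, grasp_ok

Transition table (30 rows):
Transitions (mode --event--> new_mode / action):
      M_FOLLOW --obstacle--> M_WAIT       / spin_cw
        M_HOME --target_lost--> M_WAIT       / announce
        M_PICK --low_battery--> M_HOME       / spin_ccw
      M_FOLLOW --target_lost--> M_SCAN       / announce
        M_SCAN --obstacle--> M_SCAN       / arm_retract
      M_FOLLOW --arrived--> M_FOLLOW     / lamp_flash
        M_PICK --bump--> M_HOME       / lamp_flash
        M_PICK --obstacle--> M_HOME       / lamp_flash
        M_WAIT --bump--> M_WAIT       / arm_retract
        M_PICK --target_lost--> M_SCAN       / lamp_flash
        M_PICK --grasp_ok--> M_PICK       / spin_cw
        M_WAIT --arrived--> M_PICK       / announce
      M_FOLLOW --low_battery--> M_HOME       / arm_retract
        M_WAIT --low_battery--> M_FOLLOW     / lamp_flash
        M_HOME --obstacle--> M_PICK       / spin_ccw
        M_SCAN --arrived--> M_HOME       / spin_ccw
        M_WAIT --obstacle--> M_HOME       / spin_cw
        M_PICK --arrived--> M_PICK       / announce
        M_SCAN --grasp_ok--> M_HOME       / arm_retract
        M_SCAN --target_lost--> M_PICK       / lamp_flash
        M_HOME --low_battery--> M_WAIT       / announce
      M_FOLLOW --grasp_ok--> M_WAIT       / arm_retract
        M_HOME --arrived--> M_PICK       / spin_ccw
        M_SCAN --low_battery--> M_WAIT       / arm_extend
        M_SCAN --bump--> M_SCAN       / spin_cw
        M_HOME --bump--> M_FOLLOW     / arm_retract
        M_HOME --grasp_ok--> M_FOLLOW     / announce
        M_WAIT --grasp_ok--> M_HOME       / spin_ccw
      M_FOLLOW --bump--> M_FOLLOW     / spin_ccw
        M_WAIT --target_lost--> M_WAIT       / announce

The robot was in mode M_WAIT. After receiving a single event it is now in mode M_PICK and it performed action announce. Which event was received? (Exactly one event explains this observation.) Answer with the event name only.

try low_battery: (M_WAIT, low_battery) → (M_FOLLOW, lamp_flash)
try bump: (M_WAIT, bump) → (M_WAIT, arm_retract)
try arrived: (M_WAIT, arrived) → (M_PICK, announce)  ← matches
try target_lost: (M_WAIT, target_lost) → (M_WAIT, announce)
try obstacle: (M_WAIT, obstacle) → (M_HOME, spin_cw)
try grasp_ok: (M_WAIT, grasp_ok) → (M_HOME, spin_ccw)

arrived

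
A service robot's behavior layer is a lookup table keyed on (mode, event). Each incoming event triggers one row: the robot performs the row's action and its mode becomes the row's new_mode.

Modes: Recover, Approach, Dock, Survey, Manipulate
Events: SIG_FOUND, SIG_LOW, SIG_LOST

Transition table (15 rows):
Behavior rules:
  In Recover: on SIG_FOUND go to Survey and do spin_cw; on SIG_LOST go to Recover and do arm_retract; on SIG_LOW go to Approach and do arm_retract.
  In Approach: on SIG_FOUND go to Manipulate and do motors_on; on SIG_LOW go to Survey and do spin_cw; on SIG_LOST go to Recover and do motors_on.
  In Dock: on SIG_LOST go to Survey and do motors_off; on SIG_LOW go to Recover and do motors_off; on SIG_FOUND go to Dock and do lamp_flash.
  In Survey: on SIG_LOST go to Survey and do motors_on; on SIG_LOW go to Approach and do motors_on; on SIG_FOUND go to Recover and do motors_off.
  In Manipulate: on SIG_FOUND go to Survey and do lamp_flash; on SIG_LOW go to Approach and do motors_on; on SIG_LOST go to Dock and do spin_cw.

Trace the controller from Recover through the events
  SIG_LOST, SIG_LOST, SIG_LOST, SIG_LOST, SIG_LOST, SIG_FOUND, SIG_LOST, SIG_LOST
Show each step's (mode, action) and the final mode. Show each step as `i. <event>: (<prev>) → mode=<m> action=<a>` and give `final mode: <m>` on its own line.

1. SIG_LOST: (Recover) → mode=Recover action=arm_retract
2. SIG_LOST: (Recover) → mode=Recover action=arm_retract
3. SIG_LOST: (Recover) → mode=Recover action=arm_retract
4. SIG_LOST: (Recover) → mode=Recover action=arm_retract
5. SIG_LOST: (Recover) → mode=Recover action=arm_retract
6. SIG_FOUND: (Recover) → mode=Survey action=spin_cw
7. SIG_LOST: (Survey) → mode=Survey action=motors_on
8. SIG_LOST: (Survey) → mode=Survey action=motors_on

final mode: Survey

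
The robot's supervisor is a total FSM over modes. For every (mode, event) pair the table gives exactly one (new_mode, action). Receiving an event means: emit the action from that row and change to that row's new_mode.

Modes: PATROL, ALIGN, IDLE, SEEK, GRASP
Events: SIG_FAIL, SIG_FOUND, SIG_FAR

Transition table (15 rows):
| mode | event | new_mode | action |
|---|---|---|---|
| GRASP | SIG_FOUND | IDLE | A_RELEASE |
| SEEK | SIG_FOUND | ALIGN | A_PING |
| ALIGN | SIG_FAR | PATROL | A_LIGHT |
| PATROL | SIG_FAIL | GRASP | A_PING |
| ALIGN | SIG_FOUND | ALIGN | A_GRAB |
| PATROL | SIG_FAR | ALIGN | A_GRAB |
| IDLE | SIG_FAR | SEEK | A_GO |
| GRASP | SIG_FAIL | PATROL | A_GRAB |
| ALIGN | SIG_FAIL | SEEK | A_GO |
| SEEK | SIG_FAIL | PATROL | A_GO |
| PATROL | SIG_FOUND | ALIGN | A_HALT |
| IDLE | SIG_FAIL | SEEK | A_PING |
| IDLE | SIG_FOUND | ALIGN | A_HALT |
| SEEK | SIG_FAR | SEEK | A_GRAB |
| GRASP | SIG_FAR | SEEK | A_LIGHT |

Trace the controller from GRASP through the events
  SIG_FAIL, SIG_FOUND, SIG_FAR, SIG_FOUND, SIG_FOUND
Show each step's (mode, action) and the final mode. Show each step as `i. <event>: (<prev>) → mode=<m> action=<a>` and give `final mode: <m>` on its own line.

final mode: ALIGN

1. SIG_FAIL: (GRASP) → mode=PATROL action=A_GRAB
2. SIG_FOUND: (PATROL) → mode=ALIGN action=A_HALT
3. SIG_FAR: (ALIGN) → mode=PATROL action=A_LIGHT
4. SIG_FOUND: (PATROL) → mode=ALIGN action=A_HALT
5. SIG_FOUND: (ALIGN) → mode=ALIGN action=A_GRAB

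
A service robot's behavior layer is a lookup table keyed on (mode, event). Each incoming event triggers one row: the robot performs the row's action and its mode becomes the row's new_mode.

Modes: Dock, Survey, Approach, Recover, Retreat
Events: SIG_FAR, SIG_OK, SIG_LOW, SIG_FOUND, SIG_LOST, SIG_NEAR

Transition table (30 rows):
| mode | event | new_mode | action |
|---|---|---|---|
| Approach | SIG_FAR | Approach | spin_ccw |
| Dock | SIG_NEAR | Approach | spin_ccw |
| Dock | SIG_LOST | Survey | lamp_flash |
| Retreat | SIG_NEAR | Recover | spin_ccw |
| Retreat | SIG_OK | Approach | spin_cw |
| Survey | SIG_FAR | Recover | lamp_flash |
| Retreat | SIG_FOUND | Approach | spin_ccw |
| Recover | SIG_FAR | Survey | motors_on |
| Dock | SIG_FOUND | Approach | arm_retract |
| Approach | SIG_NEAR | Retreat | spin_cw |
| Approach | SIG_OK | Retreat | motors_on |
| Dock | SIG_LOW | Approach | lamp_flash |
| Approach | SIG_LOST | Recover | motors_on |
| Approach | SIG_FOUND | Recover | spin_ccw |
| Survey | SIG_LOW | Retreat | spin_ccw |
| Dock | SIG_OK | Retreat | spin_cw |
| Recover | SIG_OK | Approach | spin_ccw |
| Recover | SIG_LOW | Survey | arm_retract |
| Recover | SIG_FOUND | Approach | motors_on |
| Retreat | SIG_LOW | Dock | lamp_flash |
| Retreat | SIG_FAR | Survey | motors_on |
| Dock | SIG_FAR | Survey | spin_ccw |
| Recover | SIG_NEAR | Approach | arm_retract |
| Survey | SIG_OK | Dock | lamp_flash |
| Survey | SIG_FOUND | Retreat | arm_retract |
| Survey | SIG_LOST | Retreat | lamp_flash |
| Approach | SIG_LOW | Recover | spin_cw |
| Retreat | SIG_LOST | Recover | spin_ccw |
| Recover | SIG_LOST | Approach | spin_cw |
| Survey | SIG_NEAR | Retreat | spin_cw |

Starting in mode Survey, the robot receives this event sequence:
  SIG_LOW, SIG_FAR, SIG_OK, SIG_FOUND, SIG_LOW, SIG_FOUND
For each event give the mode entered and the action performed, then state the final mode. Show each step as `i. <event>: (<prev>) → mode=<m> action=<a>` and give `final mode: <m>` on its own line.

1. SIG_LOW: (Survey) → mode=Retreat action=spin_ccw
2. SIG_FAR: (Retreat) → mode=Survey action=motors_on
3. SIG_OK: (Survey) → mode=Dock action=lamp_flash
4. SIG_FOUND: (Dock) → mode=Approach action=arm_retract
5. SIG_LOW: (Approach) → mode=Recover action=spin_cw
6. SIG_FOUND: (Recover) → mode=Approach action=motors_on

final mode: Approach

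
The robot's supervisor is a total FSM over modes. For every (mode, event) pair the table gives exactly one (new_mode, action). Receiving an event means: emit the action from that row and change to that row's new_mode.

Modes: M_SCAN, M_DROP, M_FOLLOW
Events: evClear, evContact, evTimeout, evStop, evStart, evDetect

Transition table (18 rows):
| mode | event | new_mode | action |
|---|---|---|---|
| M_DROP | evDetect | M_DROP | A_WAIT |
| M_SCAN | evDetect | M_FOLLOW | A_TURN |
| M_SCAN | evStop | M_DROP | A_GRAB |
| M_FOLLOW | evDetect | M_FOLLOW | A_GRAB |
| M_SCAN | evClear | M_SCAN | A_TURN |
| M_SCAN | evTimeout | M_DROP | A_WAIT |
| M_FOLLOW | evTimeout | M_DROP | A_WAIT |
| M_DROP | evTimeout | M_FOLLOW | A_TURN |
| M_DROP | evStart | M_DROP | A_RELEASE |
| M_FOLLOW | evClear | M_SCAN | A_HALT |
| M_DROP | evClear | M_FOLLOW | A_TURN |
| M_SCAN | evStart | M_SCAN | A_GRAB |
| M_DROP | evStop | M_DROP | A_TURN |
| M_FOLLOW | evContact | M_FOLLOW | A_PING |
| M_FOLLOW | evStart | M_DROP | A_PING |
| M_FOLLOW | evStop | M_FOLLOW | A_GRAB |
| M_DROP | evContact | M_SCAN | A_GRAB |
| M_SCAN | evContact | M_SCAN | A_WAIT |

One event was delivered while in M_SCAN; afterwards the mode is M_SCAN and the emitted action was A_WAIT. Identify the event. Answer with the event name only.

try evClear: (M_SCAN, evClear) → (M_SCAN, A_TURN)
try evContact: (M_SCAN, evContact) → (M_SCAN, A_WAIT)  ← matches
try evTimeout: (M_SCAN, evTimeout) → (M_DROP, A_WAIT)
try evStop: (M_SCAN, evStop) → (M_DROP, A_GRAB)
try evStart: (M_SCAN, evStart) → (M_SCAN, A_GRAB)
try evDetect: (M_SCAN, evDetect) → (M_FOLLOW, A_TURN)

evContact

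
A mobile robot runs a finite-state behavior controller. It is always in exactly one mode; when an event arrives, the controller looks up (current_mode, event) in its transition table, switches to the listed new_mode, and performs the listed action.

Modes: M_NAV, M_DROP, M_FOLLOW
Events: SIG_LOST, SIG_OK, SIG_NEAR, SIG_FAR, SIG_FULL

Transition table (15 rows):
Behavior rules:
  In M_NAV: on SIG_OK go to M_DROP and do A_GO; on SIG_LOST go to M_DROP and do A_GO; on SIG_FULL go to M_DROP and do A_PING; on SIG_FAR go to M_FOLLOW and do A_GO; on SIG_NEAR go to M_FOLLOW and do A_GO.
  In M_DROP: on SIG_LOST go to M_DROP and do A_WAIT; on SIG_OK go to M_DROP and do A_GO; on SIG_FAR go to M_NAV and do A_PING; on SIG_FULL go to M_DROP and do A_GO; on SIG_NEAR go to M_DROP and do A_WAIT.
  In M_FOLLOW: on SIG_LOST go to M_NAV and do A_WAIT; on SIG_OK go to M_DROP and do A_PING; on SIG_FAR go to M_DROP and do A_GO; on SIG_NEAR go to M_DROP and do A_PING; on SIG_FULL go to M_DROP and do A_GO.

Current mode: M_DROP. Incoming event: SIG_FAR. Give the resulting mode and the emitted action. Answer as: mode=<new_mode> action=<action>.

mode=M_NAV action=A_PING

current mode = M_DROP; filter table to that mode:
  (M_DROP, SIG_LOST) → (M_DROP, A_WAIT)
  (M_DROP, SIG_OK) → (M_DROP, A_GO)
  (M_DROP, SIG_FAR) → (M_NAV, A_PING)  ← event matches
  (M_DROP, SIG_FULL) → (M_DROP, A_GO)
  (M_DROP, SIG_NEAR) → (M_DROP, A_WAIT)
event = SIG_FAR selects (M_NAV, A_PING)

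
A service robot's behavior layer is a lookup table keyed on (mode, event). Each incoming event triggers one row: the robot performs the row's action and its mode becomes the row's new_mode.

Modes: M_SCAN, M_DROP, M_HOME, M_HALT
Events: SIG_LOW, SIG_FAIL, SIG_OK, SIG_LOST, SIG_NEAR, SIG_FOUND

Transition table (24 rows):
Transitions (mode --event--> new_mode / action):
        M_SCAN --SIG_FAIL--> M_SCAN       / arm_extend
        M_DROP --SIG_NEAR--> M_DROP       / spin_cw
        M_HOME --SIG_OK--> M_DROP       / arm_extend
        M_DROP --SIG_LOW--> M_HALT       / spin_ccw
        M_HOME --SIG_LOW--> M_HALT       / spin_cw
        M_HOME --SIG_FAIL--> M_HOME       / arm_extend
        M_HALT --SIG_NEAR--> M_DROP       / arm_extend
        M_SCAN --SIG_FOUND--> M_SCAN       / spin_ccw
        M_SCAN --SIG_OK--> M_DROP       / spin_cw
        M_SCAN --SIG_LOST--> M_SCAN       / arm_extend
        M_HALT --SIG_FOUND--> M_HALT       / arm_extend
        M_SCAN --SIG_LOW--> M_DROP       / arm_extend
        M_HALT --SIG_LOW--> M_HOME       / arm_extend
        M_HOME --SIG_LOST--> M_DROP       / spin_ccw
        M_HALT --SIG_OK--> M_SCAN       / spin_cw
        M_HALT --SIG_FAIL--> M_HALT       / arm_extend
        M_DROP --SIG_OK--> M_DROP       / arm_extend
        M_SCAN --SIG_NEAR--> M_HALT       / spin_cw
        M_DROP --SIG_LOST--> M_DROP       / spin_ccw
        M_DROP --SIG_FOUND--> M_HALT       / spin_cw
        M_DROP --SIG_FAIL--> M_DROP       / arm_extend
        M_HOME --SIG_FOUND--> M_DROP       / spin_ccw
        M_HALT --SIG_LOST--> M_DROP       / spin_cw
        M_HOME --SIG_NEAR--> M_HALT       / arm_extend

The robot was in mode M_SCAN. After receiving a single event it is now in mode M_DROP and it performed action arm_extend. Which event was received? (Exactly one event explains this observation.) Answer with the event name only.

SIG_LOW

try SIG_LOW: (M_SCAN, SIG_LOW) → (M_DROP, arm_extend)  ← matches
try SIG_FAIL: (M_SCAN, SIG_FAIL) → (M_SCAN, arm_extend)
try SIG_OK: (M_SCAN, SIG_OK) → (M_DROP, spin_cw)
try SIG_LOST: (M_SCAN, SIG_LOST) → (M_SCAN, arm_extend)
try SIG_NEAR: (M_SCAN, SIG_NEAR) → (M_HALT, spin_cw)
try SIG_FOUND: (M_SCAN, SIG_FOUND) → (M_SCAN, spin_ccw)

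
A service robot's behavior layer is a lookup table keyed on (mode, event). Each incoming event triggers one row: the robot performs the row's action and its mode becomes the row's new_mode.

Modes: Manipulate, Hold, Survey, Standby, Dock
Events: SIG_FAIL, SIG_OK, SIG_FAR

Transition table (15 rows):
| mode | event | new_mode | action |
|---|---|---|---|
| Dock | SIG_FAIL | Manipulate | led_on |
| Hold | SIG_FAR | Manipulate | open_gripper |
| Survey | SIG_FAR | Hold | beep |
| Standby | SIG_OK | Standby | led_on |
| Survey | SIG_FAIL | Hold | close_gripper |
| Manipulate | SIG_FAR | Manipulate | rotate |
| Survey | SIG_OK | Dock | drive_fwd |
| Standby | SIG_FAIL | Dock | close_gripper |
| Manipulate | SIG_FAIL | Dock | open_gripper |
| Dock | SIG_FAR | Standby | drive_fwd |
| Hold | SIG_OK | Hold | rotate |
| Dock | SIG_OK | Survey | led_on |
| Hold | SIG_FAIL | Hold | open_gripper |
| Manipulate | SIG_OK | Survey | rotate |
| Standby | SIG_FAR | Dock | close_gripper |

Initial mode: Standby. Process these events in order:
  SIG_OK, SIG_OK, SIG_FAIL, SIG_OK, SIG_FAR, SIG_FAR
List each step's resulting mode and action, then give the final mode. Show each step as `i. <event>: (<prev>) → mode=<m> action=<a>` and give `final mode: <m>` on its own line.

final mode: Manipulate

1. SIG_OK: (Standby) → mode=Standby action=led_on
2. SIG_OK: (Standby) → mode=Standby action=led_on
3. SIG_FAIL: (Standby) → mode=Dock action=close_gripper
4. SIG_OK: (Dock) → mode=Survey action=led_on
5. SIG_FAR: (Survey) → mode=Hold action=beep
6. SIG_FAR: (Hold) → mode=Manipulate action=open_gripper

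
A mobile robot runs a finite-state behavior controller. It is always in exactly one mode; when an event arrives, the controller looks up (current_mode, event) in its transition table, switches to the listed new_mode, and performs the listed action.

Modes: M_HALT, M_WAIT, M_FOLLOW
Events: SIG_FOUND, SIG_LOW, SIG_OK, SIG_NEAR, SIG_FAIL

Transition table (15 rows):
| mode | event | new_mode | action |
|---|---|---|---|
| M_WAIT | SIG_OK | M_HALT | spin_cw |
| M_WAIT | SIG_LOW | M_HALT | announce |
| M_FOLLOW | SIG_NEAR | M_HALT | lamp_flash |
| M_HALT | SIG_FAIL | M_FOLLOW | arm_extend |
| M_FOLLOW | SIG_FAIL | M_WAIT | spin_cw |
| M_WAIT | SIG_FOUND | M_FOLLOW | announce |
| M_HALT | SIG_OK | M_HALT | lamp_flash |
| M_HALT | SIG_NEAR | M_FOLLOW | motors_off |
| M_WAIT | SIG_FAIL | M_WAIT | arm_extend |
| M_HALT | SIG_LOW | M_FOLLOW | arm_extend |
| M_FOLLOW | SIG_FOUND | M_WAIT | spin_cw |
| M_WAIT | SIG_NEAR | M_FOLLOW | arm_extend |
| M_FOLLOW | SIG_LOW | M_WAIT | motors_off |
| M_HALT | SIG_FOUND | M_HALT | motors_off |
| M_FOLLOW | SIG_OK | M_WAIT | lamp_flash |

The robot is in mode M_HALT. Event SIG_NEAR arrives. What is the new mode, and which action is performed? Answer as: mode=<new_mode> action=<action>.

mode=M_FOLLOW action=motors_off

current mode = M_HALT; filter table to that mode:
  (M_HALT, SIG_FAIL) → (M_FOLLOW, arm_extend)
  (M_HALT, SIG_OK) → (M_HALT, lamp_flash)
  (M_HALT, SIG_NEAR) → (M_FOLLOW, motors_off)  ← event matches
  (M_HALT, SIG_LOW) → (M_FOLLOW, arm_extend)
  (M_HALT, SIG_FOUND) → (M_HALT, motors_off)
event = SIG_NEAR selects (M_FOLLOW, motors_off)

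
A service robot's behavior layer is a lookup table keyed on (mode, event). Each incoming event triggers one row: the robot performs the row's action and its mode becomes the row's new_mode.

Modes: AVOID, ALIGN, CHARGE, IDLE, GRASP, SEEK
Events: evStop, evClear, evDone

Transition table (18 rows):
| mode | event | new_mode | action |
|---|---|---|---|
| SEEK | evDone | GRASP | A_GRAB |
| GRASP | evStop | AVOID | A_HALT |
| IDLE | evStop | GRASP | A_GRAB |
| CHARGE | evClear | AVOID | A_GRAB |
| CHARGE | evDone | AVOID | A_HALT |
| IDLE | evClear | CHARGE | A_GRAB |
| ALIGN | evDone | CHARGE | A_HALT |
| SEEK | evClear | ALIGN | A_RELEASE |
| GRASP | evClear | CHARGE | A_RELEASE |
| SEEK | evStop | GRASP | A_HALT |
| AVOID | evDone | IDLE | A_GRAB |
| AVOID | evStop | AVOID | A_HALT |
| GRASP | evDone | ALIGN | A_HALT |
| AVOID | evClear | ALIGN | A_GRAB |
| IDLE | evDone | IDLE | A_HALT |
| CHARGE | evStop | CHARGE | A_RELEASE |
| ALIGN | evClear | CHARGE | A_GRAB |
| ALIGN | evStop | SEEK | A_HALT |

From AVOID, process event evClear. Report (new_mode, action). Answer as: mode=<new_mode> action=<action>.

current mode = AVOID; filter table to that mode:
  (AVOID, evDone) → (IDLE, A_GRAB)
  (AVOID, evStop) → (AVOID, A_HALT)
  (AVOID, evClear) → (ALIGN, A_GRAB)  ← event matches
event = evClear selects (ALIGN, A_GRAB)

mode=ALIGN action=A_GRAB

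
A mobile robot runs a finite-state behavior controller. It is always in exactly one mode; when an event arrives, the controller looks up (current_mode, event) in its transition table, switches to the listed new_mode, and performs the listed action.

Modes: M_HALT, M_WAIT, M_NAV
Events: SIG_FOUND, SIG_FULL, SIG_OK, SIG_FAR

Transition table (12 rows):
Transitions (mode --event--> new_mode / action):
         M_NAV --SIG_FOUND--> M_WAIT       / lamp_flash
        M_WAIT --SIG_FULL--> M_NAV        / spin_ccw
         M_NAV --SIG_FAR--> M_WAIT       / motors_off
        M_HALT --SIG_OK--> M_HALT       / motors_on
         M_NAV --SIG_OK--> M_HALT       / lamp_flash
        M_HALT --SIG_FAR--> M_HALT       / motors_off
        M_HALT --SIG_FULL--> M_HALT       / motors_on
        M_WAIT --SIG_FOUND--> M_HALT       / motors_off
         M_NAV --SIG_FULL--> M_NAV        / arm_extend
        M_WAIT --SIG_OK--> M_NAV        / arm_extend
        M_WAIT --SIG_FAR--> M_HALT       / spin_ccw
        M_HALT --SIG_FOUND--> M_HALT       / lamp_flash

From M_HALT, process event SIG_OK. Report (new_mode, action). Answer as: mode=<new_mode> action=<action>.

current mode = M_HALT; filter table to that mode:
  (M_HALT, SIG_OK) → (M_HALT, motors_on)  ← event matches
  (M_HALT, SIG_FAR) → (M_HALT, motors_off)
  (M_HALT, SIG_FULL) → (M_HALT, motors_on)
  (M_HALT, SIG_FOUND) → (M_HALT, lamp_flash)
event = SIG_OK selects (M_HALT, motors_on)

mode=M_HALT action=motors_on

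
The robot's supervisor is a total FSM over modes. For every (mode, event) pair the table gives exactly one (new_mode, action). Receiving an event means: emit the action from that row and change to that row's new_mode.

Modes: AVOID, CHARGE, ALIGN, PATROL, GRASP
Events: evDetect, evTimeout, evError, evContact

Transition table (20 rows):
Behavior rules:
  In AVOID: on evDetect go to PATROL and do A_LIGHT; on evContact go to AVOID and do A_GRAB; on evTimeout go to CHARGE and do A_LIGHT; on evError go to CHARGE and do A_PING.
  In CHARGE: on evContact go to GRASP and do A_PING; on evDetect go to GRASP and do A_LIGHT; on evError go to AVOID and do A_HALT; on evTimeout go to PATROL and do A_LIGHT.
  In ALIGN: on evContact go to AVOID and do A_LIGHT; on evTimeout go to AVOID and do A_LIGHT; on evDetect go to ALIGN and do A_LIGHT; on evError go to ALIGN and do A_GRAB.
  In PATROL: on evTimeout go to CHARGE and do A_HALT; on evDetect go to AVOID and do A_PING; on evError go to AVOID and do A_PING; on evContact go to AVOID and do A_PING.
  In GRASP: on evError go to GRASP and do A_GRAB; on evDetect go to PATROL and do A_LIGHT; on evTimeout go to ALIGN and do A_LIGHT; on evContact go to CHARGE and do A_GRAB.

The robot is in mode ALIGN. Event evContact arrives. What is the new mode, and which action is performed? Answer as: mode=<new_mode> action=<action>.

current mode = ALIGN; filter table to that mode:
  (ALIGN, evContact) → (AVOID, A_LIGHT)  ← event matches
  (ALIGN, evTimeout) → (AVOID, A_LIGHT)
  (ALIGN, evDetect) → (ALIGN, A_LIGHT)
  (ALIGN, evError) → (ALIGN, A_GRAB)
event = evContact selects (AVOID, A_LIGHT)

mode=AVOID action=A_LIGHT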